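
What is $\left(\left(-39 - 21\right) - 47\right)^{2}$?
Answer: $11449$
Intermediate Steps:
$\left(\left(-39 - 21\right) - 47\right)^{2} = \left(-60 - 47\right)^{2} = \left(-107\right)^{2} = 11449$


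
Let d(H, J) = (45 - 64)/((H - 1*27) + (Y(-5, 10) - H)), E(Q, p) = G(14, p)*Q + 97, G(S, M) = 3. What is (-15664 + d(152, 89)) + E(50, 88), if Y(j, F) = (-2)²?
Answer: -354572/23 ≈ -15416.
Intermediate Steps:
Y(j, F) = 4
E(Q, p) = 97 + 3*Q (E(Q, p) = 3*Q + 97 = 97 + 3*Q)
d(H, J) = 19/23 (d(H, J) = (45 - 64)/((H - 1*27) + (4 - H)) = -19/((H - 27) + (4 - H)) = -19/((-27 + H) + (4 - H)) = -19/(-23) = -19*(-1/23) = 19/23)
(-15664 + d(152, 89)) + E(50, 88) = (-15664 + 19/23) + (97 + 3*50) = -360253/23 + (97 + 150) = -360253/23 + 247 = -354572/23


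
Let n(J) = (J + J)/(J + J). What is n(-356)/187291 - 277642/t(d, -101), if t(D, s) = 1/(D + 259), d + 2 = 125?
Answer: -19863941868003/187291 ≈ -1.0606e+8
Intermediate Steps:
d = 123 (d = -2 + 125 = 123)
t(D, s) = 1/(259 + D)
n(J) = 1 (n(J) = (2*J)/((2*J)) = (2*J)*(1/(2*J)) = 1)
n(-356)/187291 - 277642/t(d, -101) = 1/187291 - 277642/(1/(259 + 123)) = 1*(1/187291) - 277642/(1/382) = 1/187291 - 277642/1/382 = 1/187291 - 277642*382 = 1/187291 - 106059244 = -19863941868003/187291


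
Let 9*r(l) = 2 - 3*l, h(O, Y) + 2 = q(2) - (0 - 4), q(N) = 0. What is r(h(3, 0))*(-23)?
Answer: 92/9 ≈ 10.222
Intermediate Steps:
h(O, Y) = 2 (h(O, Y) = -2 + (0 - (0 - 4)) = -2 + (0 - 1*(-4)) = -2 + (0 + 4) = -2 + 4 = 2)
r(l) = 2/9 - l/3 (r(l) = (2 - 3*l)/9 = 2/9 - l/3)
r(h(3, 0))*(-23) = (2/9 - 1/3*2)*(-23) = (2/9 - 2/3)*(-23) = -4/9*(-23) = 92/9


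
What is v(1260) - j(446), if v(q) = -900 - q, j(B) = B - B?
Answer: -2160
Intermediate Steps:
j(B) = 0
v(1260) - j(446) = (-900 - 1*1260) - 1*0 = (-900 - 1260) + 0 = -2160 + 0 = -2160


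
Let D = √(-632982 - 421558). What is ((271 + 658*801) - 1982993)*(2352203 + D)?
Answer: -3424017227792 - 2911328*I*√263635 ≈ -3.424e+12 - 1.4948e+9*I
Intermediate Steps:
D = 2*I*√263635 (D = √(-1054540) = 2*I*√263635 ≈ 1026.9*I)
((271 + 658*801) - 1982993)*(2352203 + D) = ((271 + 658*801) - 1982993)*(2352203 + 2*I*√263635) = ((271 + 527058) - 1982993)*(2352203 + 2*I*√263635) = (527329 - 1982993)*(2352203 + 2*I*√263635) = -1455664*(2352203 + 2*I*√263635) = -3424017227792 - 2911328*I*√263635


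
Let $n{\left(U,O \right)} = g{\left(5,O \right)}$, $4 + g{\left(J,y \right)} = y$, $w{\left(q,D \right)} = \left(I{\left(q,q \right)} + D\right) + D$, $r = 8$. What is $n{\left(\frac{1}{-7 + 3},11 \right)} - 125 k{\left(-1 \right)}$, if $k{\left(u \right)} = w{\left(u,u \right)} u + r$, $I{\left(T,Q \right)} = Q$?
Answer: $-1368$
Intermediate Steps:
$w{\left(q,D \right)} = q + 2 D$ ($w{\left(q,D \right)} = \left(q + D\right) + D = \left(D + q\right) + D = q + 2 D$)
$g{\left(J,y \right)} = -4 + y$
$n{\left(U,O \right)} = -4 + O$
$k{\left(u \right)} = 8 + 3 u^{2}$ ($k{\left(u \right)} = \left(u + 2 u\right) u + 8 = 3 u u + 8 = 3 u^{2} + 8 = 8 + 3 u^{2}$)
$n{\left(\frac{1}{-7 + 3},11 \right)} - 125 k{\left(-1 \right)} = \left(-4 + 11\right) - 125 \left(8 + 3 \left(-1\right)^{2}\right) = 7 - 125 \left(8 + 3 \cdot 1\right) = 7 - 125 \left(8 + 3\right) = 7 - 1375 = -1368$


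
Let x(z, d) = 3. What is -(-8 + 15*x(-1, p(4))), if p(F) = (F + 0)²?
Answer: -37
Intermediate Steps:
p(F) = F²
-(-8 + 15*x(-1, p(4))) = -(-8 + 15*3) = -(-8 + 45) = -1*37 = -37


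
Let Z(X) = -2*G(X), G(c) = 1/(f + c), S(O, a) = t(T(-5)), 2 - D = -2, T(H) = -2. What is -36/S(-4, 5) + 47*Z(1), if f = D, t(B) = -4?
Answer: -49/5 ≈ -9.8000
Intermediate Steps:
D = 4 (D = 2 - 1*(-2) = 2 + 2 = 4)
f = 4
S(O, a) = -4
G(c) = 1/(4 + c)
Z(X) = -2/(4 + X)
-36/S(-4, 5) + 47*Z(1) = -36/(-4) + 47*(-2/(4 + 1)) = -36*(-¼) + 47*(-2/5) = 9 + 47*(-2*⅕) = 9 + 47*(-⅖) = 9 - 94/5 = -49/5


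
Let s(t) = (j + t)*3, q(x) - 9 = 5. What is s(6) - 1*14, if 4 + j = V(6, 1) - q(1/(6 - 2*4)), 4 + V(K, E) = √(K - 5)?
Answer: -59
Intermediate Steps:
V(K, E) = -4 + √(-5 + K) (V(K, E) = -4 + √(K - 5) = -4 + √(-5 + K))
q(x) = 14 (q(x) = 9 + 5 = 14)
j = -21 (j = -4 + ((-4 + √(-5 + 6)) - 1*14) = -4 + ((-4 + √1) - 14) = -4 + ((-4 + 1) - 14) = -4 + (-3 - 14) = -4 - 17 = -21)
s(t) = -63 + 3*t (s(t) = (-21 + t)*3 = -63 + 3*t)
s(6) - 1*14 = (-63 + 3*6) - 1*14 = (-63 + 18) - 14 = -45 - 14 = -59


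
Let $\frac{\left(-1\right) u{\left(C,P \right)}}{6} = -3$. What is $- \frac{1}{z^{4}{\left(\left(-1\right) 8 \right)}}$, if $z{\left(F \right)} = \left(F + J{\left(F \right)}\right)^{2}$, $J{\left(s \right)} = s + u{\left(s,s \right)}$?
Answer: $- \frac{1}{256} \approx -0.0039063$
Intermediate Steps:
$u{\left(C,P \right)} = 18$ ($u{\left(C,P \right)} = \left(-6\right) \left(-3\right) = 18$)
$J{\left(s \right)} = 18 + s$ ($J{\left(s \right)} = s + 18 = 18 + s$)
$z{\left(F \right)} = \left(18 + 2 F\right)^{2}$ ($z{\left(F \right)} = \left(F + \left(18 + F\right)\right)^{2} = \left(18 + 2 F\right)^{2}$)
$- \frac{1}{z^{4}{\left(\left(-1\right) 8 \right)}} = - \frac{1}{\left(4 \left(9 - 8\right)^{2}\right)^{4}} = - \frac{1}{\left(4 \cdot 1^{2}\right)^{4}} = - \frac{1}{\left(4 \cdot 1\right)^{4}} = - \frac{1}{4^{4}} = - \frac{1}{256}$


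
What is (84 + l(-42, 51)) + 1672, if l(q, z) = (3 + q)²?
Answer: 3277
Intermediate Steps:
(84 + l(-42, 51)) + 1672 = (84 + (3 - 42)²) + 1672 = (84 + (-39)²) + 1672 = (84 + 1521) + 1672 = 1605 + 1672 = 3277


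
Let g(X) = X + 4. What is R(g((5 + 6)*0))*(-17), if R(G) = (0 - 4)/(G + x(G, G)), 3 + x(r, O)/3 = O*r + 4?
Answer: 68/55 ≈ 1.2364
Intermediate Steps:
g(X) = 4 + X
x(r, O) = 3 + 3*O*r (x(r, O) = -9 + 3*(O*r + 4) = -9 + 3*(4 + O*r) = -9 + (12 + 3*O*r) = 3 + 3*O*r)
R(G) = -4/(3 + G + 3*G²) (R(G) = (0 - 4)/(G + (3 + 3*G*G)) = -4/(G + (3 + 3*G²)) = -4/(3 + G + 3*G²))
R(g((5 + 6)*0))*(-17) = -4/(3 + (4 + (5 + 6)*0) + 3*(4 + (5 + 6)*0)²)*(-17) = -4/(3 + (4 + 11*0) + 3*(4 + 11*0)²)*(-17) = -4/(3 + (4 + 0) + 3*(4 + 0)²)*(-17) = -4/(3 + 4 + 3*4²)*(-17) = -4/(3 + 4 + 3*16)*(-17) = -4/(3 + 4 + 48)*(-17) = -4/55*(-17) = 68/55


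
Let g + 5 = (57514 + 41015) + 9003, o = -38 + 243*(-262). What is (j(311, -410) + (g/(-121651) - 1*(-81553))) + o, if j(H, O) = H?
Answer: 2209074633/121651 ≈ 18159.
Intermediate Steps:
o = -63704 (o = -38 - 63666 = -63704)
g = 107527 (g = -5 + ((57514 + 41015) + 9003) = -5 + (98529 + 9003) = -5 + 107532 = 107527)
(j(311, -410) + (g/(-121651) - 1*(-81553))) + o = (311 + (107527/(-121651) - 1*(-81553))) - 63704 = (311 + (107527*(-1/121651) + 81553)) - 63704 = (311 + (-107527/121651 + 81553)) - 63704 = (311 + 9920896476/121651) - 63704 = 9958729937/121651 - 63704 = 2209074633/121651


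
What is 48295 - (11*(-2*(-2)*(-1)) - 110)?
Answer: 48449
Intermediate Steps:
48295 - (11*(-2*(-2)*(-1)) - 110) = 48295 - (11*(4*(-1)) - 110) = 48295 - (11*(-4) - 110) = 48295 - (-44 - 110) = 48295 - 1*(-154) = 48295 + 154 = 48449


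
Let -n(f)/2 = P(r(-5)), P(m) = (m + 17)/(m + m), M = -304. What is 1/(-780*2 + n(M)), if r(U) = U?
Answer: -5/7788 ≈ -0.00064201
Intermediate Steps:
P(m) = (17 + m)/(2*m) (P(m) = (17 + m)/((2*m)) = (17 + m)*(1/(2*m)) = (17 + m)/(2*m))
n(f) = 12/5 (n(f) = -(17 - 5)/(-5) = -(-1)*12/5 = -2*(-6/5) = 12/5)
1/(-780*2 + n(M)) = 1/(-780*2 + 12/5) = 1/(-1560 + 12/5) = 1/(-7788/5) = -5/7788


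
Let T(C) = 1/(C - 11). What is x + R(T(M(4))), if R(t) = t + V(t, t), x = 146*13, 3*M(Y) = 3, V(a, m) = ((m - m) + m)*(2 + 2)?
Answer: 3795/2 ≈ 1897.5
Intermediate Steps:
V(a, m) = 4*m (V(a, m) = (0 + m)*4 = m*4 = 4*m)
M(Y) = 1 (M(Y) = (⅓)*3 = 1)
T(C) = 1/(-11 + C)
x = 1898
R(t) = 5*t (R(t) = t + 4*t = 5*t)
x + R(T(M(4))) = 1898 + 5/(-11 + 1) = 1898 + 5/(-10) = 1898 + 5*(-⅒) = 1898 - ½ = 3795/2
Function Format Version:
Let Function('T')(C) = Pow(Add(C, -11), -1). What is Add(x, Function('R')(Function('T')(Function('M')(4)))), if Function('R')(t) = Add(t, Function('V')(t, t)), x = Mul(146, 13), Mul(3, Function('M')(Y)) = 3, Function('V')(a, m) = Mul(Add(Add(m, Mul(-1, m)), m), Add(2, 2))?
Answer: Rational(3795, 2) ≈ 1897.5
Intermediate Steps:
Function('V')(a, m) = Mul(4, m) (Function('V')(a, m) = Mul(Add(0, m), 4) = Mul(m, 4) = Mul(4, m))
Function('M')(Y) = 1 (Function('M')(Y) = Mul(Rational(1, 3), 3) = 1)
Function('T')(C) = Pow(Add(-11, C), -1)
x = 1898
Function('R')(t) = Mul(5, t) (Function('R')(t) = Add(t, Mul(4, t)) = Mul(5, t))
Add(x, Function('R')(Function('T')(Function('M')(4)))) = Add(1898, Mul(5, Pow(Add(-11, 1), -1))) = Add(1898, Mul(5, Pow(-10, -1))) = Add(1898, Mul(5, Rational(-1, 10))) = Add(1898, Rational(-1, 2)) = Rational(3795, 2)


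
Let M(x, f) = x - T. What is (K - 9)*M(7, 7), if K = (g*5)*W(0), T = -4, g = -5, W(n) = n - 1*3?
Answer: 726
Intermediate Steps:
W(n) = -3 + n (W(n) = n - 3 = -3 + n)
M(x, f) = 4 + x (M(x, f) = x - 1*(-4) = x + 4 = 4 + x)
K = 75 (K = (-5*5)*(-3 + 0) = -25*(-3) = 75)
(K - 9)*M(7, 7) = (75 - 9)*(4 + 7) = 66*11 = 726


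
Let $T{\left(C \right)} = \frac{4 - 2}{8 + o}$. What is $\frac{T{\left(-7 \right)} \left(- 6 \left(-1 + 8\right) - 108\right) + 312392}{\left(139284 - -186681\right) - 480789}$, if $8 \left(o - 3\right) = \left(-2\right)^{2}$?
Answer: $- \frac{898052}{445119} \approx -2.0176$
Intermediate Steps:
$o = \frac{7}{2}$ ($o = 3 + \frac{\left(-2\right)^{2}}{8} = 3 + \frac{1}{8} \cdot 4 = 3 + \frac{1}{2} = \frac{7}{2} \approx 3.5$)
$T{\left(C \right)} = \frac{4}{23}$ ($T{\left(C \right)} = \frac{4 - 2}{8 + \frac{7}{2}} = \frac{2}{\frac{23}{2}} = 2 \cdot \frac{2}{23} = \frac{4}{23}$)
$\frac{T{\left(-7 \right)} \left(- 6 \left(-1 + 8\right) - 108\right) + 312392}{\left(139284 - -186681\right) - 480789} = \frac{\frac{4 \left(- 6 \left(-1 + 8\right) - 108\right)}{23} + 312392}{\left(139284 - -186681\right) - 480789} = \frac{\frac{4 \left(\left(-6\right) 7 - 108\right)}{23} + 312392}{\left(139284 + 186681\right) - 480789} = \frac{\frac{4 \left(-42 - 108\right)}{23} + 312392}{325965 - 480789} = \frac{\frac{4}{23} \left(-150\right) + 312392}{-154824} = \left(- \frac{600}{23} + 312392\right) \left(- \frac{1}{154824}\right) = \frac{7184416}{23} \left(- \frac{1}{154824}\right) = - \frac{898052}{445119}$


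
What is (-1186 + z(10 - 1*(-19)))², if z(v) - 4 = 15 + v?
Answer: 1295044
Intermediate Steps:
z(v) = 19 + v (z(v) = 4 + (15 + v) = 19 + v)
(-1186 + z(10 - 1*(-19)))² = (-1186 + (19 + (10 - 1*(-19))))² = (-1186 + (19 + (10 + 19)))² = (-1186 + (19 + 29))² = (-1186 + 48)² = (-1138)² = 1295044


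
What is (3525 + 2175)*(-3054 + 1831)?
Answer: -6971100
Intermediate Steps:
(3525 + 2175)*(-3054 + 1831) = 5700*(-1223) = -6971100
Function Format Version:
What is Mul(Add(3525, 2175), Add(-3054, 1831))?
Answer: -6971100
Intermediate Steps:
Mul(Add(3525, 2175), Add(-3054, 1831)) = Mul(5700, -1223) = -6971100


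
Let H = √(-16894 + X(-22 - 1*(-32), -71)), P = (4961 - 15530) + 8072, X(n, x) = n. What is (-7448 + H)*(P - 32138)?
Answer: 257961480 - 207810*I*√469 ≈ 2.5796e+8 - 4.5004e+6*I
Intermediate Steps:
P = -2497 (P = -10569 + 8072 = -2497)
H = 6*I*√469 (H = √(-16894 + (-22 - 1*(-32))) = √(-16894 + (-22 + 32)) = √(-16894 + 10) = √(-16884) = 6*I*√469 ≈ 129.94*I)
(-7448 + H)*(P - 32138) = (-7448 + 6*I*√469)*(-2497 - 32138) = (-7448 + 6*I*√469)*(-34635) = 257961480 - 207810*I*√469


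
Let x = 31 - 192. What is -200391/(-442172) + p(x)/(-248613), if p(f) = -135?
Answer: 16626500301/36643235812 ≈ 0.45374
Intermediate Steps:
x = -161
-200391/(-442172) + p(x)/(-248613) = -200391/(-442172) - 135/(-248613) = -200391*(-1/442172) - 135*(-1/248613) = 200391/442172 + 45/82871 = 16626500301/36643235812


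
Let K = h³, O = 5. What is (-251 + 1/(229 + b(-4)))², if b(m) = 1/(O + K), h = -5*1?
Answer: 47570112557881/755095441 ≈ 62999.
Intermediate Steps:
h = -5
K = -125 (K = (-5)³ = -125)
b(m) = -1/120 (b(m) = 1/(5 - 125) = 1/(-120) = -1/120)
(-251 + 1/(229 + b(-4)))² = (-251 + 1/(229 - 1/120))² = (-251 + 1/(27479/120))² = (-251 + 120/27479)² = (-6897109/27479)² = 47570112557881/755095441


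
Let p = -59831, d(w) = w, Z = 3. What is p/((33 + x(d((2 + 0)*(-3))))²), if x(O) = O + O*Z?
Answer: -59831/81 ≈ -738.65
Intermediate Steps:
x(O) = 4*O (x(O) = O + O*3 = O + 3*O = 4*O)
p/((33 + x(d((2 + 0)*(-3))))²) = -59831/(33 + 4*((2 + 0)*(-3)))² = -59831/(33 + 4*(2*(-3)))² = -59831/(33 + 4*(-6))² = -59831/(33 - 24)² = -59831/(9²) = -59831/81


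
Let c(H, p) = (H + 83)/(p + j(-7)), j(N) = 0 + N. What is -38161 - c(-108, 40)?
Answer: -1259288/33 ≈ -38160.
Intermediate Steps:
j(N) = N
c(H, p) = (83 + H)/(-7 + p) (c(H, p) = (H + 83)/(p - 7) = (83 + H)/(-7 + p))
-38161 - c(-108, 40) = -38161 - (83 - 108)/(-7 + 40) = -38161 - (-25)/33 = -38161 - 1*(-25/33) = -38161 + 25/33 = -1259288/33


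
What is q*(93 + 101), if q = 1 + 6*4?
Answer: 4850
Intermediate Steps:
q = 25 (q = 1 + 24 = 25)
q*(93 + 101) = 25*(93 + 101) = 25*194 = 4850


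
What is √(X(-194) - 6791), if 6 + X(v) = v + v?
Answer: I*√7185 ≈ 84.764*I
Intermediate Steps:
X(v) = -6 + 2*v (X(v) = -6 + (v + v) = -6 + 2*v)
√(X(-194) - 6791) = √((-6 + 2*(-194)) - 6791) = √((-6 - 388) - 6791) = √(-394 - 6791) = √(-7185) = I*√7185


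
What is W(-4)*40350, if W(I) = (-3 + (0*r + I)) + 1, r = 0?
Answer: -242100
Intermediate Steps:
W(I) = -2 + I (W(I) = (-3 + (0*0 + I)) + 1 = (-3 + (0 + I)) + 1 = (-3 + I) + 1 = -2 + I)
W(-4)*40350 = (-2 - 4)*40350 = -6*40350 = -242100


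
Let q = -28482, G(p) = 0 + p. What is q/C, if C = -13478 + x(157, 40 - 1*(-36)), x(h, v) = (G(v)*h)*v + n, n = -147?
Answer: -28482/893207 ≈ -0.031887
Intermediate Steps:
G(p) = p
x(h, v) = -147 + h*v**2 (x(h, v) = (v*h)*v - 147 = (h*v)*v - 147 = h*v**2 - 147 = -147 + h*v**2)
C = 893207 (C = -13478 + (-147 + 157*(40 - 1*(-36))**2) = -13478 + (-147 + 157*(40 + 36)**2) = -13478 + (-147 + 157*76**2) = -13478 + (-147 + 157*5776) = -13478 + (-147 + 906832) = -13478 + 906685 = 893207)
q/C = -28482/893207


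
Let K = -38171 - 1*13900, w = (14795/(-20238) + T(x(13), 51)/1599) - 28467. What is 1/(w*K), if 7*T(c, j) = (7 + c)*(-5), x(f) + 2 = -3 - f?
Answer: 25169326/37309573396963237 ≈ 6.7461e-10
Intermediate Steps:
x(f) = -5 - f (x(f) = -2 + (-3 - f) = -5 - f)
T(c, j) = -5 - 5*c/7 (T(c, j) = ((7 + c)*(-5))/7 = (-35 - 5*c)/7 = -5 - 5*c/7)
w = -2149540438841/75507978 (w = (14795/(-20238) + (-5 - 5*(-5 - 1*13)/7)/1599) - 28467 = (14795*(-1/20238) + (-5 - 5*(-5 - 13)/7)*(1/1599)) - 28467 = (-14795/20238 + (-5 - 5/7*(-18))*(1/1599)) - 28467 = (-14795/20238 + (-5 + 90/7)*(1/1599)) - 28467 = (-14795/20238 + (55/7)*(1/1599)) - 28467 = (-14795/20238 + 55/11193) - 28467 = -54829115/75507978 - 28467 = -2149540438841/75507978 ≈ -28468.)
K = -52071 (K = -38171 - 13900 = -52071)
1/(w*K) = 1/(-2149540438841/75507978*(-52071)) = -75507978/2149540438841*(-1/52071) = 25169326/37309573396963237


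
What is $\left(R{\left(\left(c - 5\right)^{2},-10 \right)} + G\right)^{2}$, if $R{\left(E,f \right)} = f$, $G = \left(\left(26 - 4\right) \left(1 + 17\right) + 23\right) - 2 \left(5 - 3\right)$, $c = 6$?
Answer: $164025$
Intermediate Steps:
$G = 415$ ($G = \left(22 \cdot 18 + 23\right) - 4 = \left(396 + 23\right) - 4 = 419 - 4 = 415$)
$\left(R{\left(\left(c - 5\right)^{2},-10 \right)} + G\right)^{2} = \left(-10 + 415\right)^{2} = 405^{2} = 164025$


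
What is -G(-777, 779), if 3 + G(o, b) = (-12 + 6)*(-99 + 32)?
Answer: -399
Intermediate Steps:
G(o, b) = 399 (G(o, b) = -3 + (-12 + 6)*(-99 + 32) = -3 - 6*(-67) = -3 + 402 = 399)
-G(-777, 779) = -1*399 = -399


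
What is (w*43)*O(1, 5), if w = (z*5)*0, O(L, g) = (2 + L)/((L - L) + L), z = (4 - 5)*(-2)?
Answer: 0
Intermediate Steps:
z = 2 (z = -1*(-2) = 2)
O(L, g) = (2 + L)/L (O(L, g) = (2 + L)/(0 + L) = (2 + L)/L)
w = 0 (w = (2*5)*0 = 10*0 = 0)
(w*43)*O(1, 5) = (0*43)*((2 + 1)/1) = 0*(1*3) = 0*3 = 0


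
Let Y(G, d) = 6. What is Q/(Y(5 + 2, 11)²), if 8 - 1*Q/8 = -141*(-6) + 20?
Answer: -572/3 ≈ -190.67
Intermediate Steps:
Q = -6864 (Q = 64 - 8*(-141*(-6) + 20) = 64 - 8*(846 + 20) = 64 - 8*866 = 64 - 6928 = -6864)
Q/(Y(5 + 2, 11)²) = -6864/(6²) = -6864/36 = -6864*1/36 = -572/3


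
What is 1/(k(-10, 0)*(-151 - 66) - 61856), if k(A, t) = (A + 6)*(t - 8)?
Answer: -1/68800 ≈ -1.4535e-5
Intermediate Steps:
k(A, t) = (-8 + t)*(6 + A) (k(A, t) = (6 + A)*(-8 + t) = (-8 + t)*(6 + A))
1/(k(-10, 0)*(-151 - 66) - 61856) = 1/((-48 - 8*(-10) + 6*0 - 10*0)*(-151 - 66) - 61856) = 1/((-48 + 80 + 0 + 0)*(-217) - 61856) = 1/(32*(-217) - 61856) = 1/(-6944 - 61856) = 1/(-68800) = -1/68800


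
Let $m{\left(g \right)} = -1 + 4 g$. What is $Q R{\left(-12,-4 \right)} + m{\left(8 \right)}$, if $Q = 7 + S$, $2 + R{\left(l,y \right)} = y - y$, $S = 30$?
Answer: $-43$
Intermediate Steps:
$R{\left(l,y \right)} = -2$ ($R{\left(l,y \right)} = -2 + \left(y - y\right) = -2 + 0 = -2$)
$Q = 37$ ($Q = 7 + 30 = 37$)
$Q R{\left(-12,-4 \right)} + m{\left(8 \right)} = 37 \left(-2\right) + \left(-1 + 4 \cdot 8\right) = -74 + \left(-1 + 32\right) = -74 + 31 = -43$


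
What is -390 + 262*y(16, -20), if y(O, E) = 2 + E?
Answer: -5106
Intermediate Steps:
-390 + 262*y(16, -20) = -390 + 262*(2 - 20) = -390 + 262*(-18) = -390 - 4716 = -5106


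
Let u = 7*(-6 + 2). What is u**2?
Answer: 784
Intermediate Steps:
u = -28 (u = 7*(-4) = -28)
u**2 = (-28)**2 = 784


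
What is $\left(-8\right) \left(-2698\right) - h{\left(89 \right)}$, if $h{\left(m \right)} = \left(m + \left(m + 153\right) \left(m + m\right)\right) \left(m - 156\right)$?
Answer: $2913639$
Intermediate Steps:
$h{\left(m \right)} = \left(-156 + m\right) \left(m + 2 m \left(153 + m\right)\right)$ ($h{\left(m \right)} = \left(m + \left(153 + m\right) 2 m\right) \left(-156 + m\right) = \left(m + 2 m \left(153 + m\right)\right) \left(-156 + m\right) = \left(-156 + m\right) \left(m + 2 m \left(153 + m\right)\right)$)
$\left(-8\right) \left(-2698\right) - h{\left(89 \right)} = \left(-8\right) \left(-2698\right) - 89 \left(-47892 - 445 + 2 \cdot 89^{2}\right) = 21584 - 89 \left(-47892 - 445 + 2 \cdot 7921\right) = 21584 - 89 \left(-47892 - 445 + 15842\right) = 21584 - 89 \left(-32495\right) = 21584 - -2892055 = 21584 + 2892055 = 2913639$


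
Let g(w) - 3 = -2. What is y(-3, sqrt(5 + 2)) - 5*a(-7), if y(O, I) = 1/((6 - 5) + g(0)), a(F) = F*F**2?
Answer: 3431/2 ≈ 1715.5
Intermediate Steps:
a(F) = F**3
g(w) = 1 (g(w) = 3 - 2 = 1)
y(O, I) = 1/2 (y(O, I) = 1/((6 - 5) + 1) = 1/(1 + 1) = 1/2)
y(-3, sqrt(5 + 2)) - 5*a(-7) = 1/2 - 5*(-7)**3 = 1/2 - 5*(-343) = 1/2 + 1715 = 3431/2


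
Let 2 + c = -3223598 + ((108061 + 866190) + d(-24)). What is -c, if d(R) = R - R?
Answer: 2249349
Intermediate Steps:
d(R) = 0
c = -2249349 (c = -2 + (-3223598 + ((108061 + 866190) + 0)) = -2 + (-3223598 + (974251 + 0)) = -2 + (-3223598 + 974251) = -2 - 2249347 = -2249349)
-c = -1*(-2249349) = 2249349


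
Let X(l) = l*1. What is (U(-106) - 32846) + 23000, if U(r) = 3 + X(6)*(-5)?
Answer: -9873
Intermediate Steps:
X(l) = l
U(r) = -27 (U(r) = 3 + 6*(-5) = 3 - 30 = -27)
(U(-106) - 32846) + 23000 = (-27 - 32846) + 23000 = -32873 + 23000 = -9873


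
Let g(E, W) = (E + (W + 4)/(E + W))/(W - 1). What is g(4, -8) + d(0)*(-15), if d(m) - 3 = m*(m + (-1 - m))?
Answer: -410/9 ≈ -45.556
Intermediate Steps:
g(E, W) = (E + (4 + W)/(E + W))/(-1 + W)
d(m) = 3 - m (d(m) = 3 + m*(m + (-1 - m)) = 3 + m*(-1) = 3 - m)
g(4, -8) + d(0)*(-15) = (4 - 8 + 4² + 4*(-8))/((-8)² - 1*4 - 1*(-8) + 4*(-8)) + (3 - 1*0)*(-15) = (4 - 8 + 16 - 32)/(64 - 4 + 8 - 32) + (3 + 0)*(-15) = -20/36 + 3*(-15) = (1/36)*(-20) - 45 = -5/9 - 45 = -410/9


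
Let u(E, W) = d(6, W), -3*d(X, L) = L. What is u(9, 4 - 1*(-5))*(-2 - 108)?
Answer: 330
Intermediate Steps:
d(X, L) = -L/3
u(E, W) = -W/3
u(9, 4 - 1*(-5))*(-2 - 108) = (-(4 - 1*(-5))/3)*(-2 - 108) = -(4 + 5)/3*(-110) = -⅓*9*(-110) = -3*(-110) = 330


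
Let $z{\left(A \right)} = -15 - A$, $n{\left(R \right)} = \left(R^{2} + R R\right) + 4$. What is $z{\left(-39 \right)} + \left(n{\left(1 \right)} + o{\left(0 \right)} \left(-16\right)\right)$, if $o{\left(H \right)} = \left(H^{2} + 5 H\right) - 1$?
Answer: $46$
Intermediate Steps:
$n{\left(R \right)} = 4 + 2 R^{2}$ ($n{\left(R \right)} = \left(R^{2} + R^{2}\right) + 4 = 2 R^{2} + 4 = 4 + 2 R^{2}$)
$o{\left(H \right)} = -1 + H^{2} + 5 H$
$z{\left(-39 \right)} + \left(n{\left(1 \right)} + o{\left(0 \right)} \left(-16\right)\right) = \left(-15 - -39\right) + \left(\left(4 + 2 \cdot 1^{2}\right) + \left(-1 + 0^{2} + 5 \cdot 0\right) \left(-16\right)\right) = \left(-15 + 39\right) + \left(\left(4 + 2 \cdot 1\right) + \left(-1 + 0 + 0\right) \left(-16\right)\right) = 24 + \left(\left(4 + 2\right) - -16\right) = 24 + \left(6 + 16\right) = 24 + 22 = 46$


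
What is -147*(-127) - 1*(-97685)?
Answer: 116354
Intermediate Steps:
-147*(-127) - 1*(-97685) = 18669 + 97685 = 116354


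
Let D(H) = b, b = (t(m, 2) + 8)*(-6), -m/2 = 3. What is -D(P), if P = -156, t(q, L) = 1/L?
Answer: 51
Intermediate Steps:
m = -6 (m = -2*3 = -6)
b = -51 (b = (1/2 + 8)*(-6) = (½ + 8)*(-6) = (17/2)*(-6) = -51)
D(H) = -51
-D(P) = -1*(-51) = 51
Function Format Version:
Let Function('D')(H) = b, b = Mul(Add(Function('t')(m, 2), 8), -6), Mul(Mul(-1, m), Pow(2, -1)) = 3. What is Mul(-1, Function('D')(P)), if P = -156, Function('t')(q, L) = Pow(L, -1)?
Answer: 51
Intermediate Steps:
m = -6 (m = Mul(-2, 3) = -6)
b = -51 (b = Mul(Add(Pow(2, -1), 8), -6) = Mul(Add(Rational(1, 2), 8), -6) = Mul(Rational(17, 2), -6) = -51)
Function('D')(H) = -51
Mul(-1, Function('D')(P)) = Mul(-1, -51) = 51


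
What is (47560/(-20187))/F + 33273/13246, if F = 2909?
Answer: 1953293106599/777857878818 ≈ 2.5111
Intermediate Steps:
(47560/(-20187))/F + 33273/13246 = (47560/(-20187))/2909 + 33273/13246 = (47560*(-1/20187))*(1/2909) + 33273*(1/13246) = -47560/20187*1/2909 + 33273/13246 = -47560/58723983 + 33273/13246 = 1953293106599/777857878818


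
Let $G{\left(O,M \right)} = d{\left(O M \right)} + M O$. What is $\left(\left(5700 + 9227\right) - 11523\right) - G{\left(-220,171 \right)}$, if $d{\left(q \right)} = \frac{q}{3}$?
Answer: $53564$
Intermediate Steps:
$d{\left(q \right)} = \frac{q}{3}$ ($d{\left(q \right)} = q \frac{1}{3} = \frac{q}{3}$)
$G{\left(O,M \right)} = \frac{4 M O}{3}$ ($G{\left(O,M \right)} = \frac{O M}{3} + M O = \frac{M O}{3} + M O = \frac{4 M O}{3}$)
$\left(\left(5700 + 9227\right) - 11523\right) - G{\left(-220,171 \right)} = \left(\left(5700 + 9227\right) - 11523\right) - \frac{4}{3} \cdot 171 \left(-220\right) = \left(14927 - 11523\right) - -50160 = 3404 + 50160 = 53564$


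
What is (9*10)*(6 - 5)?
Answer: 90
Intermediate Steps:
(9*10)*(6 - 5) = 90*1 = 90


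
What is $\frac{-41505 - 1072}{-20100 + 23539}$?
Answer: $- \frac{42577}{3439} \approx -12.381$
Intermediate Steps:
$\frac{-41505 - 1072}{-20100 + 23539} = - \frac{42577}{3439}$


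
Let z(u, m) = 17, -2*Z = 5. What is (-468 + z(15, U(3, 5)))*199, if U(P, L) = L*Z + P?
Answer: -89749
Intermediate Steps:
Z = -5/2 (Z = -½*5 = -5/2 ≈ -2.5000)
U(P, L) = P - 5*L/2 (U(P, L) = L*(-5/2) + P = -5*L/2 + P = P - 5*L/2)
(-468 + z(15, U(3, 5)))*199 = (-468 + 17)*199 = -451*199 = -89749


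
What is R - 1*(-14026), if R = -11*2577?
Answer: -14321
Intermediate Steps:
R = -28347
R - 1*(-14026) = -28347 - 1*(-14026) = -28347 + 14026 = -14321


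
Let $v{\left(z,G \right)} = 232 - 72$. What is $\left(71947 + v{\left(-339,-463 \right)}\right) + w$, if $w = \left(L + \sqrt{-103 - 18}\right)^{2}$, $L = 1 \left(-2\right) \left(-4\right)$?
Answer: $72050 + 176 i \approx 72050.0 + 176.0 i$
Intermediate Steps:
$v{\left(z,G \right)} = 160$
$L = 8$ ($L = \left(-2\right) \left(-4\right) = 8$)
$w = \left(8 + 11 i\right)^{2}$ ($w = \left(8 + \sqrt{-103 - 18}\right)^{2} = \left(8 + \sqrt{-121}\right)^{2} = \left(8 + 11 i\right)^{2} \approx -57.0 + 176.0 i$)
$\left(71947 + v{\left(-339,-463 \right)}\right) + w = \left(71947 + 160\right) - \left(57 - 176 i\right) = 72107 - \left(57 - 176 i\right) = 72050 + 176 i$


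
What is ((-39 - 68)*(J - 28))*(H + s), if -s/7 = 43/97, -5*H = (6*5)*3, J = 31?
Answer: 657087/97 ≈ 6774.1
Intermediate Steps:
H = -18 (H = -6*5*3/5 = -6*3 = -1/5*90 = -18)
s = -301/97 ≈ -3.1031
((-39 - 68)*(J - 28))*(H + s) = ((-39 - 68)*(31 - 28))*(-18 - 301/97) = -107*3*(-2047/97) = -321*(-2047/97) = 657087/97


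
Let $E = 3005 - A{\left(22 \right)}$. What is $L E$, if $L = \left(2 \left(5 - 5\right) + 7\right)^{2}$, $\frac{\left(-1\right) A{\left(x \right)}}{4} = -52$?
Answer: $137053$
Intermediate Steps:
$A{\left(x \right)} = 208$ ($A{\left(x \right)} = \left(-4\right) \left(-52\right) = 208$)
$L = 49$ ($L = \left(2 \left(5 - 5\right) + 7\right)^{2} = \left(2 \cdot 0 + 7\right)^{2} = \left(0 + 7\right)^{2} = 7^{2} = 49$)
$E = 2797$ ($E = 3005 - 208 = 2797$)
$L E = 49 \cdot 2797 = 137053$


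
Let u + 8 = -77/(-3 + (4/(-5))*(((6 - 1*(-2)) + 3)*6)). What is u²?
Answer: 3411409/77841 ≈ 43.825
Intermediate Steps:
u = -1847/279 (u = -8 - 77/(-3 + (4/(-5))*(((6 - 1*(-2)) + 3)*6)) = -8 - 77/(-3 + (4*(-⅕))*(((6 + 2) + 3)*6)) = -8 - 77/(-3 - 4*(8 + 3)*6/5) = -8 - 77/(-3 - 44*6/5) = -8 - 77/(-3 - ⅘*66) = -8 - 77/(-3 - 264/5) = -8 - 77/(-279/5) = -8 - 77*(-5/279) = -8 + 385/279 = -1847/279 ≈ -6.6201)
u² = (-1847/279)² = 3411409/77841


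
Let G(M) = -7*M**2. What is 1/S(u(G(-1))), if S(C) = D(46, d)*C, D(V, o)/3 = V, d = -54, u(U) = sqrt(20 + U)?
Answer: sqrt(13)/1794 ≈ 0.0020098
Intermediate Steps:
D(V, o) = 3*V
S(C) = 138*C (S(C) = (3*46)*C = 138*C)
1/S(u(G(-1))) = 1/(138*sqrt(20 - 7*(-1)**2)) = 1/(138*sqrt(20 - 7*1)) = 1/(138*sqrt(20 - 7)) = 1/(138*sqrt(13)) = sqrt(13)/1794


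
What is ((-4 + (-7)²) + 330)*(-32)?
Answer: -12000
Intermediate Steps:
((-4 + (-7)²) + 330)*(-32) = ((-4 + 49) + 330)*(-32) = (45 + 330)*(-32) = 375*(-32) = -12000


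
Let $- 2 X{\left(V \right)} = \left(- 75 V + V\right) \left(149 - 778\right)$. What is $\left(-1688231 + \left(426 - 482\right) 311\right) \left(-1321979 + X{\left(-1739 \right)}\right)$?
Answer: $-66775684339896$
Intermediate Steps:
$X{\left(V \right)} = - 23273 V$ ($X{\left(V \right)} = - \frac{\left(- 75 V + V\right) \left(149 - 778\right)}{2} = - \frac{- 74 V \left(-629\right)}{2} = - \frac{46546 V}{2} = - 23273 V$)
$\left(-1688231 + \left(426 - 482\right) 311\right) \left(-1321979 + X{\left(-1739 \right)}\right) = \left(-1688231 + \left(426 - 482\right) 311\right) \left(-1321979 - -40471747\right) = \left(-1688231 - 17416\right) \left(-1321979 + 40471747\right) = \left(-1688231 - 17416\right) 39149768 = \left(-1705647\right) 39149768 = -66775684339896$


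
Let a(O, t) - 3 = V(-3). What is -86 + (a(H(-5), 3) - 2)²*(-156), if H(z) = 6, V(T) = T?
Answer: -710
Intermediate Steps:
a(O, t) = 0 (a(O, t) = 3 - 3 = 0)
-86 + (a(H(-5), 3) - 2)²*(-156) = -86 + (0 - 2)²*(-156) = -86 + (-2)²*(-156) = -86 + 4*(-156) = -86 - 624 = -710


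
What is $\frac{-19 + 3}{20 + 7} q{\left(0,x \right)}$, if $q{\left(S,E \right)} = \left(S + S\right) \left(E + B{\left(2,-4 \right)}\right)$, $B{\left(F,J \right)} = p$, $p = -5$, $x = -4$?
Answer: $0$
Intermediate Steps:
$B{\left(F,J \right)} = -5$
$q{\left(S,E \right)} = 2 S \left(-5 + E\right)$ ($q{\left(S,E \right)} = \left(S + S\right) \left(E - 5\right) = 2 S \left(-5 + E\right)$)
$\frac{-19 + 3}{20 + 7} q{\left(0,x \right)} = \frac{-19 + 3}{20 + 7} \cdot 2 \cdot 0 \left(-5 - 4\right) = - \frac{16}{27} \cdot 2 \cdot 0 \left(-9\right) = \left(-16\right) \frac{1}{27} \cdot 0 = \left(- \frac{16}{27}\right) 0 = 0$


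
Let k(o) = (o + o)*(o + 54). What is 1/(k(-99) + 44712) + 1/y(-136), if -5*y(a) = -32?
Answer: 134071/857952 ≈ 0.15627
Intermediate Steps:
y(a) = 32/5 (y(a) = -⅕*(-32) = 32/5)
k(o) = 2*o*(54 + o) (k(o) = (2*o)*(54 + o) = 2*o*(54 + o))
1/(k(-99) + 44712) + 1/y(-136) = 1/(2*(-99)*(54 - 99) + 44712) + 1/(32/5) = 1/(2*(-99)*(-45) + 44712) + 5/32 = 1/(8910 + 44712) + 5/32 = 1/53622 + 5/32 = 134071/857952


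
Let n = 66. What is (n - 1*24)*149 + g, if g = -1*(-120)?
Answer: 6378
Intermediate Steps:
g = 120
(n - 1*24)*149 + g = (66 - 1*24)*149 + 120 = (66 - 24)*149 + 120 = 42*149 + 120 = 6258 + 120 = 6378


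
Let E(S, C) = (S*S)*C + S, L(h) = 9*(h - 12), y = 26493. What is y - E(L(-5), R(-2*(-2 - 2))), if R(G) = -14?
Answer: 354372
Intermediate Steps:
L(h) = -108 + 9*h (L(h) = 9*(-12 + h) = -108 + 9*h)
E(S, C) = S + C*S² (E(S, C) = S²*C + S = C*S² + S = S + C*S²)
y - E(L(-5), R(-2*(-2 - 2))) = 26493 - (-108 + 9*(-5))*(1 - 14*(-108 + 9*(-5))) = 26493 - (-108 - 45)*(1 - 14*(-108 - 45)) = 26493 - (-153)*(1 - 14*(-153)) = 26493 - (-153)*(1 + 2142) = 26493 - (-153)*2143 = 26493 - 1*(-327879) = 26493 + 327879 = 354372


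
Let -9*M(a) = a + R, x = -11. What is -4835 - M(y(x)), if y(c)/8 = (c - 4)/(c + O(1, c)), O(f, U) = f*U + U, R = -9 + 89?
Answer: -477745/99 ≈ -4825.7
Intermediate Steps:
R = 80
O(f, U) = U + U*f (O(f, U) = U*f + U = U + U*f)
y(c) = 8*(-4 + c)/(3*c) (y(c) = 8*((c - 4)/(c + c*(1 + 1))) = 8*((-4 + c)/(c + c*2)) = 8*((-4 + c)/(c + 2*c)) = 8*((-4 + c)/((3*c))) = 8*((-4 + c)*(1/(3*c))) = 8*((-4 + c)/(3*c)) = 8*(-4 + c)/(3*c))
M(a) = -80/9 - a/9 (M(a) = -(a + 80)/9 = -(80 + a)/9 = -80/9 - a/9)
-4835 - M(y(x)) = -4835 - (-80/9 - 8*(-4 - 11)/(27*(-11))) = -4835 - (-80/9 - 8*(-1)*(-15)/(27*11)) = -4835 - (-80/9 - ⅑*40/11) = -4835 - (-80/9 - 40/99) = -4835 - 1*(-920/99) = -4835 + 920/99 = -477745/99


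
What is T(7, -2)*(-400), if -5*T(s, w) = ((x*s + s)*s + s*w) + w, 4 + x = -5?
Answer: -32640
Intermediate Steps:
x = -9 (x = -4 - 5 = -9)
T(s, w) = -w/5 + 8*s**2/5 - s*w/5 (T(s, w) = -(((-9*s + s)*s + s*w) + w)/5 = -(((-8*s)*s + s*w) + w)/5 = -((-8*s**2 + s*w) + w)/5 = -(w - 8*s**2 + s*w)/5 = -w/5 + 8*s**2/5 - s*w/5)
T(7, -2)*(-400) = (-1/5*(-2) + (8/5)*7**2 - 1/5*7*(-2))*(-400) = (2/5 + (8/5)*49 + 14/5)*(-400) = (2/5 + 392/5 + 14/5)*(-400) = (408/5)*(-400) = -32640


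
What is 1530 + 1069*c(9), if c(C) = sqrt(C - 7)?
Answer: 1530 + 1069*sqrt(2) ≈ 3041.8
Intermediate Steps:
c(C) = sqrt(-7 + C)
1530 + 1069*c(9) = 1530 + 1069*sqrt(-7 + 9) = 1530 + 1069*sqrt(2)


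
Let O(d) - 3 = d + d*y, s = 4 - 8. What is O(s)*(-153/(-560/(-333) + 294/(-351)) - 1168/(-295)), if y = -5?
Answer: -403478813/119770 ≈ -3368.8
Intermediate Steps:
s = -4
O(d) = 3 - 4*d (O(d) = 3 + (d + d*(-5)) = 3 + (d - 5*d) = 3 - 4*d)
O(s)*(-153/(-560/(-333) + 294/(-351)) - 1168/(-295)) = (3 - 4*(-4))*(-153/(-560/(-333) + 294/(-351)) - 1168/(-295)) = (3 + 16)*(-153/(-560*(-1/333) + 294*(-1/351)) - 1168*(-1/295)) = 19*(-153/(560/333 - 98/117) + 1168/295) = 19*(-153/406/481 + 1168/295) = 19*(-153*481/406 + 1168/295) = 19*(-73593/406 + 1168/295) = 19*(-21235727/119770) = -403478813/119770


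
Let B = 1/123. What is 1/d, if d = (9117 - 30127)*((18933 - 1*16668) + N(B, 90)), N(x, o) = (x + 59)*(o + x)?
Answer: -15129/2408176768030 ≈ -6.2823e-9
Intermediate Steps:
B = 1/123 ≈ 0.0081301
N(x, o) = (59 + x)*(o + x)
d = -2408176768030/15129 (d = (9117 - 30127)*((18933 - 1*16668) + ((1/123)² + 59*90 + 59*(1/123) + 90*(1/123))) = -21010*((18933 - 16668) + (1/15129 + 5310 + 59/123 + 30/41)) = -21010*(2265 + 80353318/15129) = -21010*114620503/15129 = -2408176768030/15129 ≈ -1.5918e+8)
1/d = 1/(-2408176768030/15129) = -15129/2408176768030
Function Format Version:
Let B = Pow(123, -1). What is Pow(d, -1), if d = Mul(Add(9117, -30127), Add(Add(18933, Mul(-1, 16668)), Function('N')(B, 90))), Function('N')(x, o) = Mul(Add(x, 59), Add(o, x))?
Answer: Rational(-15129, 2408176768030) ≈ -6.2823e-9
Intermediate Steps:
B = Rational(1, 123) ≈ 0.0081301
Function('N')(x, o) = Mul(Add(59, x), Add(o, x))
d = Rational(-2408176768030, 15129) (d = Mul(Add(9117, -30127), Add(Add(18933, Mul(-1, 16668)), Add(Pow(Rational(1, 123), 2), Mul(59, 90), Mul(59, Rational(1, 123)), Mul(90, Rational(1, 123))))) = Mul(-21010, Add(Add(18933, -16668), Add(Rational(1, 15129), 5310, Rational(59, 123), Rational(30, 41)))) = Mul(-21010, Add(2265, Rational(80353318, 15129))) = Mul(-21010, Rational(114620503, 15129)) = Rational(-2408176768030, 15129) ≈ -1.5918e+8)
Pow(d, -1) = Pow(Rational(-2408176768030, 15129), -1) = Rational(-15129, 2408176768030)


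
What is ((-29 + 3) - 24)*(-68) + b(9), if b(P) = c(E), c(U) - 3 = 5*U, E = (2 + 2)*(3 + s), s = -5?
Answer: 3363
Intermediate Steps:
E = -8 (E = (2 + 2)*(3 - 5) = 4*(-2) = -8)
c(U) = 3 + 5*U
b(P) = -37 (b(P) = 3 + 5*(-8) = 3 - 40 = -37)
((-29 + 3) - 24)*(-68) + b(9) = ((-29 + 3) - 24)*(-68) - 37 = (-26 - 24)*(-68) - 37 = -50*(-68) - 37 = 3400 - 37 = 3363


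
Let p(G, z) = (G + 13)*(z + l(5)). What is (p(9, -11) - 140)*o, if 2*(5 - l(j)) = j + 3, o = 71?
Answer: -25560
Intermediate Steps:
l(j) = 7/2 - j/2 (l(j) = 5 - (j + 3)/2 = 5 - (3 + j)/2 = 5 + (-3/2 - j/2) = 7/2 - j/2)
p(G, z) = (1 + z)*(13 + G) (p(G, z) = (G + 13)*(z + (7/2 - ½*5)) = (13 + G)*(z + (7/2 - 5/2)) = (13 + G)*(z + 1) = (13 + G)*(1 + z) = (1 + z)*(13 + G))
(p(9, -11) - 140)*o = ((13 + 9 + 13*(-11) + 9*(-11)) - 140)*71 = ((13 + 9 - 143 - 99) - 140)*71 = (-220 - 140)*71 = -360*71 = -25560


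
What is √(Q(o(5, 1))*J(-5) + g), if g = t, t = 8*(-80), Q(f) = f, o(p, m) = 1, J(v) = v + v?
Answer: 5*I*√26 ≈ 25.495*I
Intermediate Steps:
J(v) = 2*v
t = -640
g = -640
√(Q(o(5, 1))*J(-5) + g) = √(1*(2*(-5)) - 640) = √(1*(-10) - 640) = √(-10 - 640) = √(-650) = 5*I*√26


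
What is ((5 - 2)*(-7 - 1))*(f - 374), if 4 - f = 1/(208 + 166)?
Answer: 1660572/187 ≈ 8880.1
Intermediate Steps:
f = 1495/374 (f = 4 - 1/(208 + 166) = 4 - 1/374 = 1495/374 ≈ 3.9973)
((5 - 2)*(-7 - 1))*(f - 374) = ((5 - 2)*(-7 - 1))*(1495/374 - 374) = (3*(-8))*(-138381/374) = -24*(-138381/374) = 1660572/187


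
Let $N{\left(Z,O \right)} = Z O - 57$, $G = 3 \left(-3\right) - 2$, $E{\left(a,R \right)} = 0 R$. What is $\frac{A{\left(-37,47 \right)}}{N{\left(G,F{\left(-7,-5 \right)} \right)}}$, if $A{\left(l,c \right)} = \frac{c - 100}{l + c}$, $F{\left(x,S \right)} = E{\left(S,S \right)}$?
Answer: $\frac{53}{570} \approx 0.092982$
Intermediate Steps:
$E{\left(a,R \right)} = 0$
$F{\left(x,S \right)} = 0$
$A{\left(l,c \right)} = \frac{-100 + c}{c + l}$
$G = -11$ ($G = -9 - 2 = -11$)
$N{\left(Z,O \right)} = -57 + O Z$ ($N{\left(Z,O \right)} = O Z - 57 = -57 + O Z$)
$\frac{A{\left(-37,47 \right)}}{N{\left(G,F{\left(-7,-5 \right)} \right)}} = \frac{\frac{1}{47 - 37} \left(-100 + 47\right)}{-57 + 0 \left(-11\right)} = \frac{\frac{1}{10} \left(-53\right)}{-57 + 0} = \frac{\frac{1}{10} \left(-53\right)}{-57} = \left(- \frac{53}{10}\right) \left(- \frac{1}{57}\right) = \frac{53}{570}$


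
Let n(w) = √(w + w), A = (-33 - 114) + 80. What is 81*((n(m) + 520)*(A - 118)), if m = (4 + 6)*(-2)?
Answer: -7792200 - 29970*I*√10 ≈ -7.7922e+6 - 94774.0*I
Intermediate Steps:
m = -20 (m = 10*(-2) = -20)
A = -67 (A = -147 + 80 = -67)
n(w) = √2*√w (n(w) = √(2*w) = √2*√w)
81*((n(m) + 520)*(A - 118)) = 81*((√2*√(-20) + 520)*(-67 - 118)) = 81*((√2*(2*I*√5) + 520)*(-185)) = 81*((2*I*√10 + 520)*(-185)) = 81*((520 + 2*I*√10)*(-185)) = 81*(-96200 - 370*I*√10) = -7792200 - 29970*I*√10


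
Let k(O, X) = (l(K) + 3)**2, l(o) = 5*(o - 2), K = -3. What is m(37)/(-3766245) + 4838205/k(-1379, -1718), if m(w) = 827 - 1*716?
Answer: 6073955112167/607620860 ≈ 9996.3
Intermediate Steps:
l(o) = -10 + 5*o (l(o) = 5*(-2 + o) = -10 + 5*o)
m(w) = 111 (m(w) = 827 - 716 = 111)
k(O, X) = 484 (k(O, X) = ((-10 + 5*(-3)) + 3)**2 = ((-10 - 15) + 3)**2 = (-25 + 3)**2 = (-22)**2 = 484)
m(37)/(-3766245) + 4838205/k(-1379, -1718) = 111/(-3766245) + 4838205/484 = 111*(-1/3766245) + 4838205*(1/484) = -37/1255415 + 4838205/484 = 6073955112167/607620860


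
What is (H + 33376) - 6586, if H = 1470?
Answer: 28260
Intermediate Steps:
(H + 33376) - 6586 = (1470 + 33376) - 6586 = 34846 - 6586 = 28260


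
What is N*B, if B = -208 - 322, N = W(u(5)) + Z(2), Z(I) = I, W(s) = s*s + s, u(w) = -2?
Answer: -2120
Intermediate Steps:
W(s) = s + s² (W(s) = s² + s = s + s²)
N = 4 (N = -2*(1 - 2) + 2 = -2*(-1) + 2 = 2 + 2 = 4)
B = -530
N*B = 4*(-530) = -2120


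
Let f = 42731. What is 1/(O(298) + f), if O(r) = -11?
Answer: 1/42720 ≈ 2.3408e-5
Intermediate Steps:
1/(O(298) + f) = 1/(-11 + 42731) = 1/42720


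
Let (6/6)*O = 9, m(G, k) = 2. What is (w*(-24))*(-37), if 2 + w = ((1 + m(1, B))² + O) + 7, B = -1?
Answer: 20424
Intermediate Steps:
O = 9
w = 23 (w = -2 + (((1 + 2)² + 9) + 7) = -2 + ((3² + 9) + 7) = -2 + ((9 + 9) + 7) = -2 + (18 + 7) = -2 + 25 = 23)
(w*(-24))*(-37) = (23*(-24))*(-37) = -552*(-37) = 20424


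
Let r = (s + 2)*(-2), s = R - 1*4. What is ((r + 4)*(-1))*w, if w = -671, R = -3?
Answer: 9394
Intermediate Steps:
s = -7 (s = -3 - 1*4 = -3 - 4 = -7)
r = 10 (r = (-7 + 2)*(-2) = -5*(-2) = 10)
((r + 4)*(-1))*w = ((10 + 4)*(-1))*(-671) = (14*(-1))*(-671) = -14*(-671) = 9394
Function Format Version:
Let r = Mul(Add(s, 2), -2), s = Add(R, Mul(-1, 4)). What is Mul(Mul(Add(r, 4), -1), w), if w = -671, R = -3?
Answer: 9394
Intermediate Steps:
s = -7 (s = Add(-3, Mul(-1, 4)) = Add(-3, -4) = -7)
r = 10 (r = Mul(Add(-7, 2), -2) = Mul(-5, -2) = 10)
Mul(Mul(Add(r, 4), -1), w) = Mul(Mul(Add(10, 4), -1), -671) = Mul(Mul(14, -1), -671) = Mul(-14, -671) = 9394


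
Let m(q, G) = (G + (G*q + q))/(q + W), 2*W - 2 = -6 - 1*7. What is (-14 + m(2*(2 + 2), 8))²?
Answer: 324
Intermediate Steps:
W = -11/2 (W = 1 + (-6 - 1*7)/2 = 1 + (-6 - 7)/2 = 1 + (½)*(-13) = 1 - 13/2 = -11/2 ≈ -5.5000)
m(q, G) = (G + q + G*q)/(-11/2 + q) (m(q, G) = (G + (G*q + q))/(q - 11/2) = (G + (q + G*q))/(-11/2 + q) = (G + q + G*q)/(-11/2 + q))
(-14 + m(2*(2 + 2), 8))² = (-14 + 2*(8 + 2*(2 + 2) + 8*(2*(2 + 2)))/(-11 + 2*(2*(2 + 2))))² = (-14 + 2*(8 + 2*4 + 8*(2*4))/(-11 + 2*(2*4)))² = (-14 + 2*(8 + 8 + 8*8)/(-11 + 2*8))² = (-14 + 2*(8 + 8 + 64)/(-11 + 16))² = (-14 + 2*80/5)² = (-14 + 2*(⅕)*80)² = (-14 + 32)² = 18² = 324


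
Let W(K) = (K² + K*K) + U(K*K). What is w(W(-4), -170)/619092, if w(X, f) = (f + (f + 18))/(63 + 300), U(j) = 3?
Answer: -161/112365198 ≈ -1.4328e-6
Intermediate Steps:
W(K) = 3 + 2*K² (W(K) = (K² + K*K) + 3 = (K² + K²) + 3 = 2*K² + 3 = 3 + 2*K²)
w(X, f) = 6/121 + 2*f/363 (w(X, f) = (f + (18 + f))/363 = (18 + 2*f)*(1/363) = 6/121 + 2*f/363)
w(W(-4), -170)/619092 = (6/121 + (2/363)*(-170))/619092 = (6/121 - 340/363)*(1/619092) = -322/363*1/619092 = -161/112365198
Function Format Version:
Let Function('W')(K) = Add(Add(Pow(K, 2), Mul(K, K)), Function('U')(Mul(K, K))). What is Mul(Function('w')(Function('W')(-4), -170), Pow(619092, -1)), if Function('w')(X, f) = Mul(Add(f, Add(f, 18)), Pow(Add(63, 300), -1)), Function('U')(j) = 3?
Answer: Rational(-161, 112365198) ≈ -1.4328e-6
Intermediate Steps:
Function('W')(K) = Add(3, Mul(2, Pow(K, 2))) (Function('W')(K) = Add(Add(Pow(K, 2), Mul(K, K)), 3) = Add(Add(Pow(K, 2), Pow(K, 2)), 3) = Add(Mul(2, Pow(K, 2)), 3) = Add(3, Mul(2, Pow(K, 2))))
Function('w')(X, f) = Add(Rational(6, 121), Mul(Rational(2, 363), f)) (Function('w')(X, f) = Mul(Add(f, Add(18, f)), Pow(363, -1)) = Mul(Add(18, Mul(2, f)), Rational(1, 363)) = Add(Rational(6, 121), Mul(Rational(2, 363), f)))
Mul(Function('w')(Function('W')(-4), -170), Pow(619092, -1)) = Mul(Add(Rational(6, 121), Mul(Rational(2, 363), -170)), Pow(619092, -1)) = Mul(Add(Rational(6, 121), Rational(-340, 363)), Rational(1, 619092)) = Mul(Rational(-322, 363), Rational(1, 619092)) = Rational(-161, 112365198)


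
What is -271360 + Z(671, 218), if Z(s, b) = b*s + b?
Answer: -124864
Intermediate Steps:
Z(s, b) = b + b*s
-271360 + Z(671, 218) = -271360 + 218*(1 + 671) = -271360 + 218*672 = -271360 + 146496 = -124864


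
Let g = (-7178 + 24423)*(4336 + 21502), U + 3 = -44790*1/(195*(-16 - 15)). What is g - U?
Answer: 179567251153/403 ≈ 4.4558e+8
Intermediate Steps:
U = 1777/403 (U = -3 - 44790*1/(195*(-16 - 15)) = -3 - 44790/(-15*(-31)*(-13)) = -3 - 44790/(465*(-13)) = -3 - 44790/(-6045) = -3 - 44790*(-1/6045) = -3 + 2986/403 = 1777/403 ≈ 4.4094)
g = 445576310 (g = 17245*25838 = 445576310)
g - U = 445576310 - 1*1777/403 = 445576310 - 1777/403 = 179567251153/403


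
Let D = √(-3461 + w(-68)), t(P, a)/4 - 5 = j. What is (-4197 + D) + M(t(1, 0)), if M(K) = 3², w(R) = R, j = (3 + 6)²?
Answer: -4188 + I*√3529 ≈ -4188.0 + 59.405*I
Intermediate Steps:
j = 81 (j = 9² = 81)
t(P, a) = 344 (t(P, a) = 20 + 4*81 = 20 + 324 = 344)
M(K) = 9
D = I*√3529 (D = √(-3461 - 68) = √(-3529) = I*√3529 ≈ 59.405*I)
(-4197 + D) + M(t(1, 0)) = (-4197 + I*√3529) + 9 = -4188 + I*√3529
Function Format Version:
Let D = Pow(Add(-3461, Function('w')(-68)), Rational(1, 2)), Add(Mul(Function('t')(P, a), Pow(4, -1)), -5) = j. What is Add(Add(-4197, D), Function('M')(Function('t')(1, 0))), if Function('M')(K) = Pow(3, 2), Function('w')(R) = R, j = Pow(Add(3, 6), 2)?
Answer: Add(-4188, Mul(I, Pow(3529, Rational(1, 2)))) ≈ Add(-4188.0, Mul(59.405, I))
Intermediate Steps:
j = 81 (j = Pow(9, 2) = 81)
Function('t')(P, a) = 344 (Function('t')(P, a) = Add(20, Mul(4, 81)) = Add(20, 324) = 344)
Function('M')(K) = 9
D = Mul(I, Pow(3529, Rational(1, 2))) (D = Pow(Add(-3461, -68), Rational(1, 2)) = Pow(-3529, Rational(1, 2)) = Mul(I, Pow(3529, Rational(1, 2))) ≈ Mul(59.405, I))
Add(Add(-4197, D), Function('M')(Function('t')(1, 0))) = Add(Add(-4197, Mul(I, Pow(3529, Rational(1, 2)))), 9) = Add(-4188, Mul(I, Pow(3529, Rational(1, 2))))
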